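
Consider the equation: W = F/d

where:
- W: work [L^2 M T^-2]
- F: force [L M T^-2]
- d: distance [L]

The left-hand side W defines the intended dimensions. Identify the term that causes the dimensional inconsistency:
The right-hand side term F/d

W has dimensions [L^2 M T^-2], but F/d has dimensions [M T^-2], so the term F/d is dimensionally wrong for W.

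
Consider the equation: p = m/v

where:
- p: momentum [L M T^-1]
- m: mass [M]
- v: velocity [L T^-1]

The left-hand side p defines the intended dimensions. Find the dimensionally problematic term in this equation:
The right-hand side term m/v

p has dimensions [L M T^-1], but m/v has dimensions [L^-1 M T], so the term m/v is dimensionally wrong for p.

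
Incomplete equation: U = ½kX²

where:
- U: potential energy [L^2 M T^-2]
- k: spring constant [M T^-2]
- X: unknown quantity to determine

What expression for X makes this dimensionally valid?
X = x (displacement), dimensions [L]

U has dimensions [L^2 M T^-2]; the rest of the RHS (½k) has dimensions [M T^-2].
So X² must have dimensions [L^2], i.e. X has dimensions [L] — X = x (displacement).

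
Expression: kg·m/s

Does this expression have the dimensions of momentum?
Yes

The expression kg·m/s has dimensions [L M T^-1], which is exactly momentum [L M T^-1].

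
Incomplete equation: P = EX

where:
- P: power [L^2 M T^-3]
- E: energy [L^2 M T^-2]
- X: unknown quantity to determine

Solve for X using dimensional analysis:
X = f (inverse time / frequency (1/t)), dimensions [T^-1]

P has dimensions [L^2 M T^-3]; the rest of the RHS (E) has dimensions [L^2 M T^-2].
So X must have dimensions [T^-1] — X = f (inverse time / frequency (1/t)).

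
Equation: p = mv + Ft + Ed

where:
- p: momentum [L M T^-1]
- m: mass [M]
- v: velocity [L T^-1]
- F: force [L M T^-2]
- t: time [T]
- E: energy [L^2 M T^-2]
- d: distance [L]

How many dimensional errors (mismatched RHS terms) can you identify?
1

LHS p: [L M T^-1]
- mv: [L M T^-1] ✓
- Ft: [L M T^-1] ✓
- Ed: [L^3 M T^-2] ✗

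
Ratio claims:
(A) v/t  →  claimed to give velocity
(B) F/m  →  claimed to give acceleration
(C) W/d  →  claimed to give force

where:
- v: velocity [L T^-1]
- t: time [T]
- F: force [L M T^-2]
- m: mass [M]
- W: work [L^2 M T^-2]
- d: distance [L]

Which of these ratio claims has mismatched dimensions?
(A) v/t does not give velocity

(A) v/t: [L T^-2] ≠ velocity [L T^-1] ✗
(B) F/m: [L T^-2] = acceleration [L T^-2] ✓
(C) W/d: [L M T^-2] = force [L M T^-2] ✓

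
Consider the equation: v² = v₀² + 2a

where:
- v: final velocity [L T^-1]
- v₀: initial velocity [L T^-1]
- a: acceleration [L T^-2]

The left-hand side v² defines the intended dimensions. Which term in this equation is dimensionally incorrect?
The term 2a

Checking each RHS term against the LHS:
- v₀²: [L^2 T^-2] — matches v² [L^2 T^-2] ✓
- 2a: [L T^-2] — does NOT match v² [L^2 T^-2] ✗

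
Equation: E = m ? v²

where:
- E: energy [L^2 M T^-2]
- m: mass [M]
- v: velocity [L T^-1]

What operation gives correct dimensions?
multiplication (×): E = m × v²

E [L^2 M T^-2]; m [M]; v² [L^2 T^-2].
m × v² → [L^2 M T^-2] ✓
m ÷ v² → [L^-2 M T^2] ✗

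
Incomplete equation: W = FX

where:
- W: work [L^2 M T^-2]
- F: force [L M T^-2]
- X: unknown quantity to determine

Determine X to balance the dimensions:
X = d (distance), dimensions [L]

W has dimensions [L^2 M T^-2]; the rest of the RHS (F) has dimensions [L M T^-2].
So X must have dimensions [L] — X = d (distance).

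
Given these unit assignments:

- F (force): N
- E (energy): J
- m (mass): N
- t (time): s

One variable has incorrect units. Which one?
m

The variable m (mass) should have units kg, not N.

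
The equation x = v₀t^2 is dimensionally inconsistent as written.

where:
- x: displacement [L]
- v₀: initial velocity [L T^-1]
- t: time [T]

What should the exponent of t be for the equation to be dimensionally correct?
The exponent of t should be 1: x = v₀t

The LHS x has dimensions [L]; t has dimensions [T].
As written, the RHS v₀t^2 (exponent 2 on t) has dimensions [L T], which does not match.
With exponent 1, the RHS v₀t has dimensions [L], matching the LHS.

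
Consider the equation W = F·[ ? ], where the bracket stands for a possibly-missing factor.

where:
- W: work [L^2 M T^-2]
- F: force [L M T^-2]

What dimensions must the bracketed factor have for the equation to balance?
[L] — length (e.g. a distance d)

W has dimensions [L^2 M T^-2]; F has dimensions [L M T^-2].
The bracketed factor must supply [L^2 M T^-2] / [L M T^-2] = [L].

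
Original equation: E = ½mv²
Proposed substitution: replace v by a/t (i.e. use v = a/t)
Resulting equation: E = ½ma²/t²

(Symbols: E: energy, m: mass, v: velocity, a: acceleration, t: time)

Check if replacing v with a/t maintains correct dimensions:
No

[v] = [L T^-1] and [a/t] = [L T^-3]. These differ, so the substitution replaces a quantity by one of different dimensions and the result E = ½ma²/t² has LHS [L^2 M T^-2] vs RHS [L^2 M T^-6] — inconsistent.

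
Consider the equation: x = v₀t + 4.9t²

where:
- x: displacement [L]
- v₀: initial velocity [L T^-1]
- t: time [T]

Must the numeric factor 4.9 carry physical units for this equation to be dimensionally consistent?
Yes

x has dimensions [L], while t² alone has dimensions [T^2]. For the equation to balance, the factor 4.9 must carry dimensions [L T^-2] — it is a dimensional constant (a numerical value of a physical quantity with its units suppressed), not a pure number.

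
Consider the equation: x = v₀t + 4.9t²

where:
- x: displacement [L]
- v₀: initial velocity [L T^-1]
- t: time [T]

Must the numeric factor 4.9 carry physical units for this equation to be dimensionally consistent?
Yes

x has dimensions [L], while t² alone has dimensions [T^2]. For the equation to balance, the factor 4.9 must carry dimensions [L T^-2] — it is a dimensional constant (a numerical value of a physical quantity with its units suppressed), not a pure number.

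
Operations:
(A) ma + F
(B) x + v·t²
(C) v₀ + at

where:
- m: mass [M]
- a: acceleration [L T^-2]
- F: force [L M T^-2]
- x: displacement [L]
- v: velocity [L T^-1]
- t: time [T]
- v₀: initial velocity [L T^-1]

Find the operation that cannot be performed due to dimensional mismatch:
(B) x + v·t²

(A) ma + F: ma [L M T^-2] and F [L M T^-2] — same dimensions ✓
(B) x + v·t²: x [L] and v·t² [L T] — different dimensions cannot be added/subtracted ✗
(C) v₀ + at: v₀ [L T^-1] and at [L T^-1] — same dimensions ✓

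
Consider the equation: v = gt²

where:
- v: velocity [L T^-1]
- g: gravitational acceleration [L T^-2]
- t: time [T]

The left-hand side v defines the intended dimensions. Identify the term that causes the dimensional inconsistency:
The right-hand side term gt²

v has dimensions [L T^-1], but gt² has dimensions [L], so the term gt² is dimensionally wrong for v.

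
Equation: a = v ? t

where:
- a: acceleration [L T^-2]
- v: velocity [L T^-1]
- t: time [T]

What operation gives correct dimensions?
division (÷): a = v ÷ t

a [L T^-2]; v [L T^-1]; t [T].
v × t → [L] ✗
v ÷ t → [L T^-2] ✓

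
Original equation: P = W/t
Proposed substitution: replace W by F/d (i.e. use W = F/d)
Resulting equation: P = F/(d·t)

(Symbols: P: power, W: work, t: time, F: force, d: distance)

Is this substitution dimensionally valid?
No

[W] = [L^2 M T^-2] and [F/d] = [M T^-2]. These differ, so the substitution replaces a quantity by one of different dimensions and the result P = F/(d·t) has LHS [L^2 M T^-3] vs RHS [M T^-3] — inconsistent.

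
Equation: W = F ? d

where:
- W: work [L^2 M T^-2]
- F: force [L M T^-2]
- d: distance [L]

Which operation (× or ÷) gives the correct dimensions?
multiplication (×): W = F × d

W [L^2 M T^-2]; F [L M T^-2]; d [L].
F × d → [L^2 M T^-2] ✓
F ÷ d → [M T^-2] ✗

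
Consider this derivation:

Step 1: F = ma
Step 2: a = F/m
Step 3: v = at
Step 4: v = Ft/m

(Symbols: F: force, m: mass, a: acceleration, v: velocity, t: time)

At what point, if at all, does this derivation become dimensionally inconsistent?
No step introduces an error — all steps are dimensionally consistent.

Step 1: F = ma → LHS [L M T^-2], RHS [L M T^-2] ✓
Step 2: a = F/m → LHS [L T^-2], RHS [L T^-2] ✓
Step 3: v = at → LHS [L T^-1], RHS [L T^-1] ✓
Step 4: v = Ft/m → LHS [L T^-1], RHS [L T^-1] ✓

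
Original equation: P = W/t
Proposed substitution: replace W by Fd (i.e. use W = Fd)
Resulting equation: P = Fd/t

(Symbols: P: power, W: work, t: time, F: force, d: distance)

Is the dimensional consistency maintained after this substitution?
Yes

[W] = [L^2 M T^-2] and [Fd] = [L^2 M T^-2]. These match, so the substitution replaces a quantity by one of the same dimensions and the result P = Fd/t has LHS [L^2 M T^-3] vs RHS [L^2 M T^-3] — still consistent.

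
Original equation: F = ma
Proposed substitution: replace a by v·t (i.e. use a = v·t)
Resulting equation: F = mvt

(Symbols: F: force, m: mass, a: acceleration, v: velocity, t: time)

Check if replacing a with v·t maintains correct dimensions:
No

[a] = [L T^-2] and [v·t] = [L]. These differ, so the substitution replaces a quantity by one of different dimensions and the result F = mvt has LHS [L M T^-2] vs RHS [L M] — inconsistent.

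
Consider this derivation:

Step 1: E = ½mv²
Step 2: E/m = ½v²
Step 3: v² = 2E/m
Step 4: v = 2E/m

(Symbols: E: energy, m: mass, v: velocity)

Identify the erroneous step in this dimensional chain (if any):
Step 4

Step 1: E = ½mv² → LHS [L^2 M T^-2], RHS [L^2 M T^-2] ✓
Step 2: E/m = ½v² → LHS [L^2 T^-2], RHS [L^2 T^-2] ✓
Step 3: v² = 2E/m → LHS [L^2 T^-2], RHS [L^2 T^-2] ✓
Step 4: v = 2E/m → LHS [L T^-1], RHS [L^2 T^-2] ✗

The first dimensional inconsistency appears in step 4: v = 2E/m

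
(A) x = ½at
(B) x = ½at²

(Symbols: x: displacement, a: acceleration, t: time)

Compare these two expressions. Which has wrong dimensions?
(A)

(A) x = ½at: LHS [L], RHS [L T^-1] ✗
(B) x = ½at²: LHS [L], RHS [L] ✓

Expression (A) x = ½at is dimensionally incorrect.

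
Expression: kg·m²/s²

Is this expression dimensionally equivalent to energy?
Yes

The expression kg·m²/s² has dimensions [L^2 M T^-2], which is exactly energy [L^2 M T^-2].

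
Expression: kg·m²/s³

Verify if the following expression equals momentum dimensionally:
No

The expression kg·m²/s³ has dimensions [L^2 M T^-3], but momentum has dimensions [L M T^-1].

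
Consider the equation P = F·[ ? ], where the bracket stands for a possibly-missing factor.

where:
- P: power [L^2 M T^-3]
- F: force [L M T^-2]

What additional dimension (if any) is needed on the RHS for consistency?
[L T^-1] — velocity (e.g. v)

P has dimensions [L^2 M T^-3]; F has dimensions [L M T^-2].
The bracketed factor must supply [L^2 M T^-3] / [L M T^-2] = [L T^-1].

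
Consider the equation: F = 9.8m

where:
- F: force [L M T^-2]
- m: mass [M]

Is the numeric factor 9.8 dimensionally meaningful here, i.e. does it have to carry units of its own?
Yes

F has dimensions [L M T^-2], while m alone has dimensions [M]. For the equation to balance, the factor 9.8 must carry dimensions [L T^-2] — it is a dimensional constant (a numerical value of a physical quantity with its units suppressed), not a pure number.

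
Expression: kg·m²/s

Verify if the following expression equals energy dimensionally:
No

The expression kg·m²/s has dimensions [L^2 M T^-1], but energy has dimensions [L^2 M T^-2].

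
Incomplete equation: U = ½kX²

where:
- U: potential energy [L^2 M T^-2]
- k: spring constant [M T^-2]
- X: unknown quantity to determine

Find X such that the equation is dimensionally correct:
X = x (displacement), dimensions [L]

U has dimensions [L^2 M T^-2]; the rest of the RHS (½k) has dimensions [M T^-2].
So X² must have dimensions [L^2], i.e. X has dimensions [L] — X = x (displacement).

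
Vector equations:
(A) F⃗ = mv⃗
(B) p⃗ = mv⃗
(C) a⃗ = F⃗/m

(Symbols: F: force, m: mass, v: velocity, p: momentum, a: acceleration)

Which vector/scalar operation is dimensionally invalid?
(A) F⃗ = mv⃗

(A) F⃗ = mv⃗: LHS [L M T^-2], RHS [L M T^-1] ✗ — mass times velocity is momentum, not force; should be ma⃗
(B) p⃗ = mv⃗: LHS [L M T^-1], RHS [L M T^-1] ✓ — mass (scalar) times velocity (vector)
(C) a⃗ = F⃗/m: LHS [L T^-2], RHS [L T^-2] ✓ — force (vector) divided by mass (scalar)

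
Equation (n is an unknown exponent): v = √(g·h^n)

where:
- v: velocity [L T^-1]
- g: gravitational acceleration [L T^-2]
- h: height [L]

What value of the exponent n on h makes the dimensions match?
n = 1

v has dimensions [L T^-1]; h has dimensions [L].
With n = 1: √(g·h^1) has dimensions [L T^-1], matching the LHS ✓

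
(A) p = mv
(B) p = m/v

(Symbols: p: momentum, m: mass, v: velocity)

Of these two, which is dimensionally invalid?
(B)

(A) p = mv: LHS [L M T^-1], RHS [L M T^-1] ✓
(B) p = m/v: LHS [L M T^-1], RHS [L^-1 M T] ✗

Expression (B) p = m/v is dimensionally incorrect.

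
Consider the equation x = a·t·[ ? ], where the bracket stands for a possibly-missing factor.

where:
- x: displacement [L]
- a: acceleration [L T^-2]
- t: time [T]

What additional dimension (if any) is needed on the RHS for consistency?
[T] — time (e.g. t)

x has dimensions [L]; a·t has dimensions [L T^-1].
The bracketed factor must supply [L] / [L T^-1] = [T].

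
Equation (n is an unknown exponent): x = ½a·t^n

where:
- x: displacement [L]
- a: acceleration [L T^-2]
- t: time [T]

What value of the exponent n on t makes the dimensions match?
n = 2

x has dimensions [L]; t has dimensions [T].
The rest of the RHS has dimensions [L T^-2], so t^n must supply [T^2].
With n = 2: ½a·t^2 has dimensions [L], matching the LHS ✓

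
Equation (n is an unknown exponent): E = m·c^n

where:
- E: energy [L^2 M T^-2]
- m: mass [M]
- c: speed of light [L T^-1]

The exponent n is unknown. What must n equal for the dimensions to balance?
n = 2

E has dimensions [L^2 M T^-2]; c has dimensions [L T^-1].
The rest of the RHS has dimensions [M], so c^n must supply [L^2 T^-2].
With n = 2: m·c^2 has dimensions [L^2 M T^-2], matching the LHS ✓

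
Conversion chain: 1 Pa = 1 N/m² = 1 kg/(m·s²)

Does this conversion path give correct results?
The chain is correct (no errors).

Correct: Pascal is Newton per square meter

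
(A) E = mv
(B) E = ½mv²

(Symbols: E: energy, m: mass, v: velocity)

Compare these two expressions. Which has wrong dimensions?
(A)

(A) E = mv: LHS [L^2 M T^-2], RHS [L M T^-1] ✗
(B) E = ½mv²: LHS [L^2 M T^-2], RHS [L^2 M T^-2] ✓

Expression (A) E = mv is dimensionally incorrect.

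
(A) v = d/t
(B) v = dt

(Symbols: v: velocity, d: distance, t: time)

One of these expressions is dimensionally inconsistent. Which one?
(B)

(A) v = d/t: LHS [L T^-1], RHS [L T^-1] ✓
(B) v = dt: LHS [L T^-1], RHS [L T] ✗

Expression (B) v = dt is dimensionally incorrect.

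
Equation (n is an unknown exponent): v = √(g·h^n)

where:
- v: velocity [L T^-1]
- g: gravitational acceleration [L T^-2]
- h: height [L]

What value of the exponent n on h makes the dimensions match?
n = 1

v has dimensions [L T^-1]; h has dimensions [L].
With n = 1: √(g·h^1) has dimensions [L T^-1], matching the LHS ✓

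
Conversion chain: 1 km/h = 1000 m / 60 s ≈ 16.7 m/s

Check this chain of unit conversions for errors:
The chain is incorrect (it contains an error).

Incorrect: 1 h = 3600 s, not 60 s (1 km/h ≈ 0.278 m/s)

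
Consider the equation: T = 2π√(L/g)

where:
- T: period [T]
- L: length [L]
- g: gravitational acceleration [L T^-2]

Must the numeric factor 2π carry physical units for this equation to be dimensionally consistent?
No

T has dimensions [T] and √(L/g) already has dimensions [T], so the equation balances without 2π contributing any dimensions. 2π is a pure (dimensionless) number; changing or removing it would not affect dimensional consistency.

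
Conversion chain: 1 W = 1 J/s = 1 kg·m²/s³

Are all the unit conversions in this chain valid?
The chain is correct (no errors).

Correct: Watt is Joule per second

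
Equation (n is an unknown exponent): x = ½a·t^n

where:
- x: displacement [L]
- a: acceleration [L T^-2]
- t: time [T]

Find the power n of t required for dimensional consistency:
n = 2

x has dimensions [L]; t has dimensions [T].
The rest of the RHS has dimensions [L T^-2], so t^n must supply [T^2].
With n = 2: ½a·t^2 has dimensions [L], matching the LHS ✓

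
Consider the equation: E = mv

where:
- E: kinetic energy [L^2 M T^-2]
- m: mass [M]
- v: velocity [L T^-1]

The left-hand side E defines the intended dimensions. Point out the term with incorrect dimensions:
The right-hand side term mv

E has dimensions [L^2 M T^-2], but mv has dimensions [L M T^-1], so the term mv is dimensionally wrong for E.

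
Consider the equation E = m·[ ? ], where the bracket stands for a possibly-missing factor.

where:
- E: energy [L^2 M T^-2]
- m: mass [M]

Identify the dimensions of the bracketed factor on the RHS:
[L^2 T^-2] — velocity squared (e.g. v²)

E has dimensions [L^2 M T^-2]; m has dimensions [M].
The bracketed factor must supply [L^2 M T^-2] / [M] = [L^2 T^-2].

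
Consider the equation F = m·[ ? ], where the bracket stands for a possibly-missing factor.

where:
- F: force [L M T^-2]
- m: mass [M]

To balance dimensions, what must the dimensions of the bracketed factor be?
[L T^-2] — acceleration (e.g. a)

F has dimensions [L M T^-2]; m has dimensions [M].
The bracketed factor must supply [L M T^-2] / [M] = [L T^-2].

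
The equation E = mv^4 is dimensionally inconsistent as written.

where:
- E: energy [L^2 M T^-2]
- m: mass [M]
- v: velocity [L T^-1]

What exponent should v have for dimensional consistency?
The exponent of v should be 2: E = mv^2

The LHS E has dimensions [L^2 M T^-2]; v has dimensions [L T^-1].
As written, the RHS mv^4 (exponent 4 on v) has dimensions [L^4 M T^-4], which does not match.
With exponent 2, the RHS mv^2 has dimensions [L^2 M T^-2], matching the LHS.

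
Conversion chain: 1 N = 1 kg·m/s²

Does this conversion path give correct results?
The chain is correct (no errors).

Correct: Newton is defined as kg·m/s²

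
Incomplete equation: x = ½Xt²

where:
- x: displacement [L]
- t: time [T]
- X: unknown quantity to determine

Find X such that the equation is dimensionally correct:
X = a (acceleration), dimensions [L T^-2]

x has dimensions [L]; the rest of the RHS (½ t²) has dimensions [T^2].
So X must have dimensions [L T^-2] — X = a (acceleration).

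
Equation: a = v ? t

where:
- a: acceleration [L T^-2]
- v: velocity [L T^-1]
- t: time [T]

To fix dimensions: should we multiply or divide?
division (÷): a = v ÷ t

a [L T^-2]; v [L T^-1]; t [T].
v × t → [L] ✗
v ÷ t → [L T^-2] ✓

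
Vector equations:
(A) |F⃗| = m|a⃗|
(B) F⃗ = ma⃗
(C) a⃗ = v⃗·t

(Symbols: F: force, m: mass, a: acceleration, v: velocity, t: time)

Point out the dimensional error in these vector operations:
(C) a⃗ = v⃗·t

(A) |F⃗| = m|a⃗|: LHS [L M T^-2], RHS [L M T^-2] ✓ — magnitudes of vectors are scalars
(B) F⃗ = ma⃗: LHS [L M T^-2], RHS [L M T^-2] ✓ — Force and acceleration are vectors, mass is a scalar
(C) a⃗ = v⃗·t: LHS [L T^-2], RHS [L] ✗ — acceleration is velocity per time; should be v⃗/t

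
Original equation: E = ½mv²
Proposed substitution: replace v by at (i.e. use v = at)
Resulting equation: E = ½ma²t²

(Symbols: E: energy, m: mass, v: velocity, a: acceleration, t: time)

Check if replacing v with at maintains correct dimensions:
Yes

[v] = [L T^-1] and [at] = [L T^-1]. These match, so the substitution replaces a quantity by one of the same dimensions and the result E = ½ma²t² has LHS [L^2 M T^-2] vs RHS [L^2 M T^-2] — still consistent.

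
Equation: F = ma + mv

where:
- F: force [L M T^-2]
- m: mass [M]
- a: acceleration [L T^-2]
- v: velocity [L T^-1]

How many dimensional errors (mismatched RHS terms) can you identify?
1

LHS F: [L M T^-2]
- ma: [L M T^-2] ✓
- mv: [L M T^-1] ✗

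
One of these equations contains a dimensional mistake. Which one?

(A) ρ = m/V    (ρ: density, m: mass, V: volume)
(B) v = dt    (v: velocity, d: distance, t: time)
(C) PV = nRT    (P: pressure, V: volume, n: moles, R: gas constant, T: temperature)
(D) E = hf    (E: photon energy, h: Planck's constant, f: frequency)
(B) v = dt

The equation (B) v = dt is dimensionally incorrect.

LHS (v): [L T^-1]
RHS (dt): [L T] ✗

The dimensions do not match. The other three equations balance.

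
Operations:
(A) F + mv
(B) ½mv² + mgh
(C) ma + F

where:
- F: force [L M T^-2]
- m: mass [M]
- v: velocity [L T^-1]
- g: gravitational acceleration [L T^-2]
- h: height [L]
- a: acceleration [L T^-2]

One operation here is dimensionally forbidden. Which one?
(A) F + mv

(A) F + mv: F [L M T^-2] and mv [L M T^-1] — different dimensions cannot be added/subtracted ✗
(B) ½mv² + mgh: ½mv² [L^2 M T^-2] and mgh [L^2 M T^-2] — same dimensions ✓
(C) ma + F: ma [L M T^-2] and F [L M T^-2] — same dimensions ✓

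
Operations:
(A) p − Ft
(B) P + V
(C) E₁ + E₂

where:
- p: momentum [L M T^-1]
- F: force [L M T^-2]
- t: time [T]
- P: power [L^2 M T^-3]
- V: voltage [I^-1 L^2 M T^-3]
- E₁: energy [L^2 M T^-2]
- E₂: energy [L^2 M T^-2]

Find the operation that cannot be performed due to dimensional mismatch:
(B) P + V

(A) p − Ft: p [L M T^-1] and Ft [L M T^-1] — same dimensions ✓
(B) P + V: P [L^2 M T^-3] and V [I^-1 L^2 M T^-3] — different dimensions cannot be added/subtracted ✗
(C) E₁ + E₂: E₁ [L^2 M T^-2] and E₂ [L^2 M T^-2] — same dimensions ✓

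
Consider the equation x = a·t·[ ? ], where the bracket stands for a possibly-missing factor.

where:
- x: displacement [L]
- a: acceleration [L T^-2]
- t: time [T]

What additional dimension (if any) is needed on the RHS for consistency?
[T] — time (e.g. t)

x has dimensions [L]; a·t has dimensions [L T^-1].
The bracketed factor must supply [L] / [L T^-1] = [T].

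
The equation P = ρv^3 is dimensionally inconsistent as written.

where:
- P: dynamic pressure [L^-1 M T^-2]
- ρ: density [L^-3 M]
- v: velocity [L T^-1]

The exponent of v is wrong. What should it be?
The exponent of v should be 2: P = ρv^2

The LHS P has dimensions [L^-1 M T^-2]; v has dimensions [L T^-1].
As written, the RHS ρv^3 (exponent 3 on v) has dimensions [M T^-3], which does not match.
With exponent 2, the RHS ρv^2 has dimensions [L^-1 M T^-2], matching the LHS.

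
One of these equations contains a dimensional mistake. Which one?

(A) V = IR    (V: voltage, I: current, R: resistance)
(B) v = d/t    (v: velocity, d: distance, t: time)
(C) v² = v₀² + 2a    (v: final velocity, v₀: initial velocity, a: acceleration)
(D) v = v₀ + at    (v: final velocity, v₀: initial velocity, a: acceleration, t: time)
(C) v² = v₀² + 2a

The equation (C) v² = v₀² + 2a is dimensionally incorrect.

LHS (v²): [L^2 T^-2]
RHS terms:
  - v₀²: [L^2 T^-2] ✓
  - 2a: [L T^-2] ✗ (does not match LHS)

The dimensions do not match. The other three equations balance.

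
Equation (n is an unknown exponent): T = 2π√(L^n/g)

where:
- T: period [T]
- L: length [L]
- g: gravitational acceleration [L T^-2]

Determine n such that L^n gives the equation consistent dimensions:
n = 1

T has dimensions [T]; L has dimensions [L].
With n = 1: 2π√(L^1/g) has dimensions [T], matching the LHS ✓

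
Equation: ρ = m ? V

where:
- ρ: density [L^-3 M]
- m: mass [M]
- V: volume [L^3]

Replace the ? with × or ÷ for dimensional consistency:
division (÷): ρ = m ÷ V

ρ [L^-3 M]; m [M]; V [L^3].
m × V → [L^3 M] ✗
m ÷ V → [L^-3 M] ✓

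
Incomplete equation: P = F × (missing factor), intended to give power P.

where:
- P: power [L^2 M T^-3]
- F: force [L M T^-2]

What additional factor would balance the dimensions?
v (velocity), dimensions [L T^-1]

P has dimensions [L^2 M T^-3] and F has dimensions [L M T^-2].
The missing factor must have dimensions [L^2 M T^-3] / [L M T^-2] = [L T^-1], i.e. velocity (v).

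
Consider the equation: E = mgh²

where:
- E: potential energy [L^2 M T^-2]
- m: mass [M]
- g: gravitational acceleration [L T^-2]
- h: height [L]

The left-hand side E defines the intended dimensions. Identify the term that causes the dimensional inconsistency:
The right-hand side term mgh²

E has dimensions [L^2 M T^-2], but mgh² has dimensions [L^3 M T^-2], so the term mgh² is dimensionally wrong for E.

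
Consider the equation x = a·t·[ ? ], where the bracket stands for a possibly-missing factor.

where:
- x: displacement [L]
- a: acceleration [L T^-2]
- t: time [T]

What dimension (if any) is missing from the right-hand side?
[T] — time (e.g. t)

x has dimensions [L]; a·t has dimensions [L T^-1].
The bracketed factor must supply [L] / [L T^-1] = [T].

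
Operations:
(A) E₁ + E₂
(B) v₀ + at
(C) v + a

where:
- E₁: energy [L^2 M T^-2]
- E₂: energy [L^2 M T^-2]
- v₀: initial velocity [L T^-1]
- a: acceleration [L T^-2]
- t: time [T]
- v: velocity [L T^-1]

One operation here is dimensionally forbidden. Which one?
(C) v + a

(A) E₁ + E₂: E₁ [L^2 M T^-2] and E₂ [L^2 M T^-2] — same dimensions ✓
(B) v₀ + at: v₀ [L T^-1] and at [L T^-1] — same dimensions ✓
(C) v + a: v [L T^-1] and a [L T^-2] — different dimensions cannot be added/subtracted ✗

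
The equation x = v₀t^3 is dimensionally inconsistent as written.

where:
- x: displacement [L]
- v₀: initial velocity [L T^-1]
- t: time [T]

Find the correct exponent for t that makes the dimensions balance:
The exponent of t should be 1: x = v₀t

The LHS x has dimensions [L]; t has dimensions [T].
As written, the RHS v₀t^3 (exponent 3 on t) has dimensions [L T^2], which does not match.
With exponent 1, the RHS v₀t has dimensions [L], matching the LHS.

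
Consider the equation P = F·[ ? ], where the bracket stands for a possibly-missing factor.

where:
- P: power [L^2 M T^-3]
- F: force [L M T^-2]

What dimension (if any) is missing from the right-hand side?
[L T^-1] — velocity (e.g. v)

P has dimensions [L^2 M T^-3]; F has dimensions [L M T^-2].
The bracketed factor must supply [L^2 M T^-3] / [L M T^-2] = [L T^-1].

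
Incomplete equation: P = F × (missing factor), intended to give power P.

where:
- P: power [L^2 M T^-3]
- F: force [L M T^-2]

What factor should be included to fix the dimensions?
v (velocity), dimensions [L T^-1]

P has dimensions [L^2 M T^-3] and F has dimensions [L M T^-2].
The missing factor must have dimensions [L^2 M T^-3] / [L M T^-2] = [L T^-1], i.e. velocity (v).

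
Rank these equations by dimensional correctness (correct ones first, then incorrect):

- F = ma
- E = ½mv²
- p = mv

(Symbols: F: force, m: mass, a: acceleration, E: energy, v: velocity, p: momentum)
Dimensionally correct: F = ma, E = ½mv², p = mv
Dimensionally incorrect: none
Ordered (correct first, then incorrect): F = ma, E = ½mv², p = mv

- F = ma: LHS [L M T^-2], RHS [L M T^-2] → correct ✓
- E = ½mv²: LHS [L^2 M T^-2], RHS [L^2 M T^-2] → correct ✓
- p = mv: LHS [L M T^-1], RHS [L M T^-1] → correct ✓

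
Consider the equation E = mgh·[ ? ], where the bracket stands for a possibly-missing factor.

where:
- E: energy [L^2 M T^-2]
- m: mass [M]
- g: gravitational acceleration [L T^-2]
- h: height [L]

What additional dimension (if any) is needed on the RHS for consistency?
Nothing is missing — the bracketed factor must be dimensionless.

E has dimensions [L^2 M T^-2] and mgh already has dimensions [L^2 M T^-2], so E = mgh is dimensionally complete.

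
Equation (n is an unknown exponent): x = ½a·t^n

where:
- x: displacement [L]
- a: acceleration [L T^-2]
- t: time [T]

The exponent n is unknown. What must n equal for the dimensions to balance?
n = 2

x has dimensions [L]; t has dimensions [T].
The rest of the RHS has dimensions [L T^-2], so t^n must supply [T^2].
With n = 2: ½a·t^2 has dimensions [L], matching the LHS ✓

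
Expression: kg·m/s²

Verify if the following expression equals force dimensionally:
Yes

The expression kg·m/s² has dimensions [L M T^-2], which is exactly force [L M T^-2].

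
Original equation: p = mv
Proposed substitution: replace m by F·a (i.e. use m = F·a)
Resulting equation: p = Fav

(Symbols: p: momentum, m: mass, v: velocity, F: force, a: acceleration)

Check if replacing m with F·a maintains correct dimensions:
No

[m] = [M] and [F·a] = [L^2 M T^-4]. These differ, so the substitution replaces a quantity by one of different dimensions and the result p = Fav has LHS [L M T^-1] vs RHS [L^3 M T^-5] — inconsistent.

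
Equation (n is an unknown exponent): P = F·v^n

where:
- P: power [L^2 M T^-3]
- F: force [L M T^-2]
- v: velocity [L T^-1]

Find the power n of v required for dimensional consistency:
n = 1

P has dimensions [L^2 M T^-3]; v has dimensions [L T^-1].
The rest of the RHS has dimensions [L M T^-2], so v^n must supply [L T^-1].
With n = 1: F·v^1 has dimensions [L^2 M T^-3], matching the LHS ✓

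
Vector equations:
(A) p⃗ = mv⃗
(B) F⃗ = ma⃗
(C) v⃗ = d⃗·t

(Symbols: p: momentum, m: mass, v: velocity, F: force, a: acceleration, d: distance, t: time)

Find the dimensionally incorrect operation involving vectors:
(C) v⃗ = d⃗·t

(A) p⃗ = mv⃗: LHS [L M T^-1], RHS [L M T^-1] ✓ — mass (scalar) times velocity (vector)
(B) F⃗ = ma⃗: LHS [L M T^-2], RHS [L M T^-2] ✓ — Force and acceleration are vectors, mass is a scalar
(C) v⃗ = d⃗·t: LHS [L T^-1], RHS [L T] ✗ — velocity is displacement per time; should be d⃗/t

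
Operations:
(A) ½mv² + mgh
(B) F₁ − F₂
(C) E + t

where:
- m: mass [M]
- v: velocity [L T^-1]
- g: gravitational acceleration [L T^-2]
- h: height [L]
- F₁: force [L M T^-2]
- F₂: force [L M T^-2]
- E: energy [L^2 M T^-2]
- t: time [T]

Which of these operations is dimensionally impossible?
(C) E + t

(A) ½mv² + mgh: ½mv² [L^2 M T^-2] and mgh [L^2 M T^-2] — same dimensions ✓
(B) F₁ − F₂: F₁ [L M T^-2] and F₂ [L M T^-2] — same dimensions ✓
(C) E + t: E [L^2 M T^-2] and t [T] — different dimensions cannot be added/subtracted ✗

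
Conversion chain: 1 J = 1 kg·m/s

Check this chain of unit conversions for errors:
The chain is incorrect (it contains an error).

Incorrect: Joule is kg·m²/s², not kg·m/s (that is momentum)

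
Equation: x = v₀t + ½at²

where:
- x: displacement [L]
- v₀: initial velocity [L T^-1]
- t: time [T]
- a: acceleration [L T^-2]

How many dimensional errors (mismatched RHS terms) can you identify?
0

LHS x: [L]
- v₀t: [L] ✓
- ½at²: [L] ✓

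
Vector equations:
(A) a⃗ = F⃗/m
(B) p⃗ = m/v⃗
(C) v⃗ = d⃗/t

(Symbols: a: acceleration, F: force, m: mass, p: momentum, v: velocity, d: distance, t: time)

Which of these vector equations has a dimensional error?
(B) p⃗ = m/v⃗

(A) a⃗ = F⃗/m: LHS [L T^-2], RHS [L T^-2] ✓ — force (vector) divided by mass (scalar)
(B) p⃗ = m/v⃗: LHS [L M T^-1], RHS [L^-1 M T] ✗ — momentum is mass times velocity; should be mv⃗ (and division by a vector is undefined)
(C) v⃗ = d⃗/t: LHS [L T^-1], RHS [L T^-1] ✓ — displacement (vector) divided by time (scalar)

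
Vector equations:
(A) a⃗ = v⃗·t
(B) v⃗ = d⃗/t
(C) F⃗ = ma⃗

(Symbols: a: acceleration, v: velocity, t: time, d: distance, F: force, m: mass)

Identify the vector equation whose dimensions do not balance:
(A) a⃗ = v⃗·t

(A) a⃗ = v⃗·t: LHS [L T^-2], RHS [L] ✗ — acceleration is velocity per time; should be v⃗/t
(B) v⃗ = d⃗/t: LHS [L T^-1], RHS [L T^-1] ✓ — displacement (vector) divided by time (scalar)
(C) F⃗ = ma⃗: LHS [L M T^-2], RHS [L M T^-2] ✓ — Force and acceleration are vectors, mass is a scalar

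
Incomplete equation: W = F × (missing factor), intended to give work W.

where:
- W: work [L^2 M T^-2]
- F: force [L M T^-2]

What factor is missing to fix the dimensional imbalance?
d (distance), dimensions [L]

W has dimensions [L^2 M T^-2] and F has dimensions [L M T^-2].
The missing factor must have dimensions [L^2 M T^-2] / [L M T^-2] = [L], i.e. distance (d).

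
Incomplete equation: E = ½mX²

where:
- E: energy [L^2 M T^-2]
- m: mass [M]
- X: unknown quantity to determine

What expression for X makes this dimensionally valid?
X = v (velocity), dimensions [L T^-1]

E has dimensions [L^2 M T^-2]; the rest of the RHS (½m) has dimensions [M].
So X² must have dimensions [L^2 T^-2], i.e. X has dimensions [L T^-1] — X = v (velocity).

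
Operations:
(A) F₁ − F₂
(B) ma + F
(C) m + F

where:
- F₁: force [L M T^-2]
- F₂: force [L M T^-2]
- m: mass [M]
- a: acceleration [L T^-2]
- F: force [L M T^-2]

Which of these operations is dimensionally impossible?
(C) m + F

(A) F₁ − F₂: F₁ [L M T^-2] and F₂ [L M T^-2] — same dimensions ✓
(B) ma + F: ma [L M T^-2] and F [L M T^-2] — same dimensions ✓
(C) m + F: m [M] and F [L M T^-2] — different dimensions cannot be added/subtracted ✗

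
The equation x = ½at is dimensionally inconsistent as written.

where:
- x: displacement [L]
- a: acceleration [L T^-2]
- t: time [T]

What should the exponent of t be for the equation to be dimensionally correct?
The exponent of t should be 2: x = ½at^2

The LHS x has dimensions [L]; t has dimensions [T].
As written, the RHS ½at (exponent 1 on t) has dimensions [L T^-1], which does not match.
With exponent 2, the RHS ½at^2 has dimensions [L], matching the LHS.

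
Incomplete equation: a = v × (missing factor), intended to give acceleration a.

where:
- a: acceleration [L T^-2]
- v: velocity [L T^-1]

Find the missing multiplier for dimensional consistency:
1/t (inverse time), dimensions [T^-1]

a has dimensions [L T^-2] and v has dimensions [L T^-1].
The missing factor must have dimensions [L T^-2] / [L T^-1] = [T^-1], i.e. inverse time (1/t).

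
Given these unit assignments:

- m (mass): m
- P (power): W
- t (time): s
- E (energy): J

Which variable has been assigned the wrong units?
m

The variable m (mass) should have units kg, not m.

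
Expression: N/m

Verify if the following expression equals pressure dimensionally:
No

The expression N/m has dimensions [M T^-2], but pressure has dimensions [L^-1 M T^-2].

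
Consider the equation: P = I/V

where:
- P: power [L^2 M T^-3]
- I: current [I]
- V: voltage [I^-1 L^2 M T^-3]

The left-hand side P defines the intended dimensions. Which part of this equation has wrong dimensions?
The right-hand side term I/V

P has dimensions [L^2 M T^-3], but I/V has dimensions [I^2 L^-2 M^-1 T^3], so the term I/V is dimensionally wrong for P.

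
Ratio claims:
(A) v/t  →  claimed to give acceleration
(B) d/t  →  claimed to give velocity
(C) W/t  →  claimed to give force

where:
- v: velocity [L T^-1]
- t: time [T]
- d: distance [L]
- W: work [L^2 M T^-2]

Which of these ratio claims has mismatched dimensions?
(C) W/t does not give force

(A) v/t: [L T^-2] = acceleration [L T^-2] ✓
(B) d/t: [L T^-1] = velocity [L T^-1] ✓
(C) W/t: [L^2 M T^-3] ≠ force [L M T^-2] ✗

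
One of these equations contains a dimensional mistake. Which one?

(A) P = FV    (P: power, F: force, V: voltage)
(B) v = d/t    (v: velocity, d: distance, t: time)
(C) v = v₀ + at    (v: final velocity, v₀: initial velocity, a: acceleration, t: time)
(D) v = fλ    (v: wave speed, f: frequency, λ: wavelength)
(A) P = FV

The equation (A) P = FV is dimensionally incorrect.

LHS (P): [L^2 M T^-3]
RHS (FV): [I^-1 L^3 M^2 T^-5] ✗

The dimensions do not match. The other three equations balance.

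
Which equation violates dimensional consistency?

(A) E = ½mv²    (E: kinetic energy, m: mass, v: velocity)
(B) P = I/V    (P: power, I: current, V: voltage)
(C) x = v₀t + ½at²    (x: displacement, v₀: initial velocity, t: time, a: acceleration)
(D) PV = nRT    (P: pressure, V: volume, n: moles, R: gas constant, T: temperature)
(B) P = I/V

The equation (B) P = I/V is dimensionally incorrect.

LHS (P): [L^2 M T^-3]
RHS (I/V): [I^2 L^-2 M^-1 T^3] ✗

The dimensions do not match. The other three equations balance.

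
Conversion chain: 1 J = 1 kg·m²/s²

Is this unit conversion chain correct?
The chain is correct (no errors).

Correct: Joule is defined as kg·m²/s²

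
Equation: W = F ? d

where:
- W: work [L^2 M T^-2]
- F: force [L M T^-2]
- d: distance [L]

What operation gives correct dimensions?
multiplication (×): W = F × d

W [L^2 M T^-2]; F [L M T^-2]; d [L].
F × d → [L^2 M T^-2] ✓
F ÷ d → [M T^-2] ✗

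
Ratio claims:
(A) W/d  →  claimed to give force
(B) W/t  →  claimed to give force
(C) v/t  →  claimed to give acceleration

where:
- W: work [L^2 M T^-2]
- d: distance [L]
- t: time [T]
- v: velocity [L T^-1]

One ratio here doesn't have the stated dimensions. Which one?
(B) W/t does not give force

(A) W/d: [L M T^-2] = force [L M T^-2] ✓
(B) W/t: [L^2 M T^-3] ≠ force [L M T^-2] ✗
(C) v/t: [L T^-2] = acceleration [L T^-2] ✓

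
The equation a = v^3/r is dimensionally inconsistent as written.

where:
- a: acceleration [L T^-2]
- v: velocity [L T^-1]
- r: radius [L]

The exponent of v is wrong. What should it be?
The exponent of v should be 2: a = v^2/r

The LHS a has dimensions [L T^-2]; v has dimensions [L T^-1].
As written, the RHS v^3/r (exponent 3 on v) has dimensions [L^2 T^-3], which does not match.
With exponent 2, the RHS v^2/r has dimensions [L T^-2], matching the LHS.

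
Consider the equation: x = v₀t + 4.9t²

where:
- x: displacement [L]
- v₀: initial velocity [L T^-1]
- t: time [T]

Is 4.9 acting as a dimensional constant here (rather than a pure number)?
Yes

x has dimensions [L], while t² alone has dimensions [T^2]. For the equation to balance, the factor 4.9 must carry dimensions [L T^-2] — it is a dimensional constant (a numerical value of a physical quantity with its units suppressed), not a pure number.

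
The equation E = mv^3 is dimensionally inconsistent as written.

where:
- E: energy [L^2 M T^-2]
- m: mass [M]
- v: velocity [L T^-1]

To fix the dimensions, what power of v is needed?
The exponent of v should be 2: E = mv^2

The LHS E has dimensions [L^2 M T^-2]; v has dimensions [L T^-1].
As written, the RHS mv^3 (exponent 3 on v) has dimensions [L^3 M T^-3], which does not match.
With exponent 2, the RHS mv^2 has dimensions [L^2 M T^-2], matching the LHS.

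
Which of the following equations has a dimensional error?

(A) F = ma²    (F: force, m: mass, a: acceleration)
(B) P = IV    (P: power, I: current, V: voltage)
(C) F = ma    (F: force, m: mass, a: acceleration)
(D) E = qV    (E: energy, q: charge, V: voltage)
(A) F = ma²

The equation (A) F = ma² is dimensionally incorrect.

LHS (F): [L M T^-2]
RHS (ma²): [L^2 M T^-4] ✗

The dimensions do not match. The other three equations balance.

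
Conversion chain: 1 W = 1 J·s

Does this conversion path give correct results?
The chain is incorrect (it contains an error).

Incorrect: Watt is J/s, not J·s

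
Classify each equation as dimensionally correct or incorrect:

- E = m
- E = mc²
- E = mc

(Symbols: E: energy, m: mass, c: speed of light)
Dimensionally correct: E = mc²
Dimensionally incorrect: E = m, E = mc
Ordered (correct first, then incorrect): E = mc², E = m, E = mc

- E = m: LHS [L^2 M T^-2], RHS [M] → incorrect ✗
- E = mc²: LHS [L^2 M T^-2], RHS [L^2 M T^-2] → correct ✓
- E = mc: LHS [L^2 M T^-2], RHS [L M T^-1] → incorrect ✗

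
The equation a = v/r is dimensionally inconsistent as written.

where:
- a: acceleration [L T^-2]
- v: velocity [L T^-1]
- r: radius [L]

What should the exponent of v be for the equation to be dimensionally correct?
The exponent of v should be 2: a = v^2/r

The LHS a has dimensions [L T^-2]; v has dimensions [L T^-1].
As written, the RHS v/r (exponent 1 on v) has dimensions [T^-1], which does not match.
With exponent 2, the RHS v^2/r has dimensions [L T^-2], matching the LHS.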